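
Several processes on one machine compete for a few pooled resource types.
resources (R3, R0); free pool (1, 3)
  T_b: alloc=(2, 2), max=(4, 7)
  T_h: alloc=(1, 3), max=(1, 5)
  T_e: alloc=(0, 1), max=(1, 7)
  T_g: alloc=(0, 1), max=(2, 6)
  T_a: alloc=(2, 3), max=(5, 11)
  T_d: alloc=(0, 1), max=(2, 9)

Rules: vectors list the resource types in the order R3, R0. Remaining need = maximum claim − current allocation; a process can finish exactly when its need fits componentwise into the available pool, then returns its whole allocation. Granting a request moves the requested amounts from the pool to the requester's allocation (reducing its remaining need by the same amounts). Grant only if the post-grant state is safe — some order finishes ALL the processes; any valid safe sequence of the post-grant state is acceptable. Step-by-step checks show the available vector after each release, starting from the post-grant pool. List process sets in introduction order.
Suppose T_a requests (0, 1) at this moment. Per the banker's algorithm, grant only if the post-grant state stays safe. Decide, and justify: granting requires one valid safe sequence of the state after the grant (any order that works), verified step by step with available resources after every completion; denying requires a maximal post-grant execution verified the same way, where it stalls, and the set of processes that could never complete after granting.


GRANT. The post-grant state is safe; one safe sequence: T_h, T_g, T_b, T_a, T_d, T_e.
Key observation: granting shrinks the pool to (1, 2), yet T_h still fits and the chain goes through.
Step-by-step check of the post-grant state:
  pool = (1, 2)
  run T_h (needs (0, 2), free (1, 2)); after release of (1, 3) the pool is (2, 5)
  run T_g (needs (2, 5), free (2, 5)); after release of (0, 1) the pool is (2, 6)
  run T_b (needs (2, 5), free (2, 6)); after release of (2, 2) the pool is (4, 8)
  run T_a (needs (3, 7), free (4, 8)); after release of (2, 4) the pool is (6, 12)
  run T_d (needs (2, 8), free (6, 12)); after release of (0, 1) the pool is (6, 13)
  run T_e (needs (1, 6), free (6, 13)); after release of (0, 1) the pool is (6, 14)


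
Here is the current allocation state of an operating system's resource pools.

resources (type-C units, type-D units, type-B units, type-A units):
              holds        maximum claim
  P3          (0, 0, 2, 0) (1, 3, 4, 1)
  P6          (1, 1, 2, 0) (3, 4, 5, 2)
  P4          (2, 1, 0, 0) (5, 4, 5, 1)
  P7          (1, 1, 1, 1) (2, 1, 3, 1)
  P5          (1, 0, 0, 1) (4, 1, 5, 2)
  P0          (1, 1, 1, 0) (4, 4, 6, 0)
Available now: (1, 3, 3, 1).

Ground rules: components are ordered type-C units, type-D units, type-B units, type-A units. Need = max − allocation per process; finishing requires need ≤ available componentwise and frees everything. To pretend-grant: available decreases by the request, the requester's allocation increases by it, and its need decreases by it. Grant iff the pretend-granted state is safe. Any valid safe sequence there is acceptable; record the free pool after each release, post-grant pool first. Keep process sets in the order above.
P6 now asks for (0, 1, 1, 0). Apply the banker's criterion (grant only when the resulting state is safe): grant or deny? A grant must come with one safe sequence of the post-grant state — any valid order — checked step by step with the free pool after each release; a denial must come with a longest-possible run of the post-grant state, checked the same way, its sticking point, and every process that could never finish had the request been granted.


GRANT — the state after the grant stays safe, e.g. via P7, P3, P6, P5, P0, P4.
Key observation: granting shrinks the pool to (1, 2, 2, 1), yet P7 still fits and the chain goes through.
Step-by-step check of the post-grant state:
  pool = (1, 2, 2, 1)
  P7: need (1, 0, 2, 0) fits (1, 2, 2, 1); releases (1, 1, 1, 1), pool now (2, 3, 3, 2)
  P3: need (1, 3, 2, 1) fits (2, 3, 3, 2); releases (0, 0, 2, 0), pool now (2, 3, 5, 2)
  P6: need (2, 2, 2, 2) fits (2, 3, 5, 2); releases (1, 2, 3, 0), pool now (3, 5, 8, 2)
  P5: need (3, 1, 5, 1) fits (3, 5, 8, 2); releases (1, 0, 0, 1), pool now (4, 5, 8, 3)
  P0: need (3, 3, 5, 0) fits (4, 5, 8, 3); releases (1, 1, 1, 0), pool now (5, 6, 9, 3)
  P4: need (3, 3, 5, 1) fits (5, 6, 9, 3); releases (2, 1, 0, 0), pool now (7, 7, 9, 3)


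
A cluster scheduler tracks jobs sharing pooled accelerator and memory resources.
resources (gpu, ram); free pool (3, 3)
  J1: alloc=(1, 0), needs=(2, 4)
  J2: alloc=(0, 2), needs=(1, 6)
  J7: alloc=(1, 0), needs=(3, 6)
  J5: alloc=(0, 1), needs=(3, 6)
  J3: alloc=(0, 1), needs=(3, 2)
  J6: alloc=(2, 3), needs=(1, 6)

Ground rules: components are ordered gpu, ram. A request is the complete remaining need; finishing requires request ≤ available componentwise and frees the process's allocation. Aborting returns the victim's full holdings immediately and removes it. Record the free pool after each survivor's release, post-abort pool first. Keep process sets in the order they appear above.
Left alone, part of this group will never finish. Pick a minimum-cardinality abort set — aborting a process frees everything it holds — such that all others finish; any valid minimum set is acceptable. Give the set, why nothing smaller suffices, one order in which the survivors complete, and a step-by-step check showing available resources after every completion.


Abort J6.
Key observation: the returned (2, 3) from J6 is what brings J7 — unrunnable before, under any order — into play at step 1.
Why nothing smaller works: aborting no one leaves the state deadlocked as given.
One survivor order: J7, J2, J1, J5, J3. Step-by-step check (post-abort pool first):
  pool = (5, 6)
  J7: need (3, 6) fits (5, 6); releases (1, 0), pool now (6, 6)
  J2: need (1, 6) fits (6, 6); releases (0, 2), pool now (6, 8)
  J1: need (2, 4) fits (6, 8); releases (1, 0), pool now (7, 8)
  J5: need (3, 6) fits (7, 8); releases (0, 1), pool now (7, 9)
  J3: need (3, 2) fits (7, 9); releases (0, 1), pool now (7, 10)


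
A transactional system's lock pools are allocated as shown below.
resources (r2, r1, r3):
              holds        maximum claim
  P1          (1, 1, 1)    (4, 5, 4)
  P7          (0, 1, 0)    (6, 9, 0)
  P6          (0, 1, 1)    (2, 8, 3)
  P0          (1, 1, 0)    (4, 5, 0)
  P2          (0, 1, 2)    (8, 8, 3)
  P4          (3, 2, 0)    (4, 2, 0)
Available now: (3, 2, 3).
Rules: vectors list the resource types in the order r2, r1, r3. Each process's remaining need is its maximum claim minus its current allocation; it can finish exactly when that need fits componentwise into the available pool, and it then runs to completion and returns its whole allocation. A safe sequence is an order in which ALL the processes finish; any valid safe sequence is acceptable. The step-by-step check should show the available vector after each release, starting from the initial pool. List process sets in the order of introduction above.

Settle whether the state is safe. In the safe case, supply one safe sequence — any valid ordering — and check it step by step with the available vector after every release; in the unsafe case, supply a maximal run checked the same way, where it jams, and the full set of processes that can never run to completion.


UNSAFE.
Key observation: after P4, P1, P0 complete, (8, 6, 4) is the best the pool ever gets, yet each leftover process wants more r1.
A maximal execution: P4, P1, P0 — then nothing else fits. Verifying each step:
  pool = (3, 2, 3)
  P4 needs (1, 0, 0) <= (3, 2, 3) -> finishes; pool += (3, 2, 0) = (6, 4, 3)
  P1 needs (3, 4, 3) <= (6, 4, 3) -> finishes; pool += (1, 1, 1) = (7, 5, 4)
  P0 needs (3, 4, 0) <= (7, 5, 4) -> finishes; pool += (1, 1, 0) = (8, 6, 4)
  P7 still needs (6, 8, 0) but only (8, 6, 4) is free — short on r1
  P6 still needs (2, 7, 2) but only (8, 6, 4) is free — short on r1
  P2 still needs (8, 7, 1) but only (8, 6, 4) is free — short on r1
Permanently blocked: P7, P6 and P2.


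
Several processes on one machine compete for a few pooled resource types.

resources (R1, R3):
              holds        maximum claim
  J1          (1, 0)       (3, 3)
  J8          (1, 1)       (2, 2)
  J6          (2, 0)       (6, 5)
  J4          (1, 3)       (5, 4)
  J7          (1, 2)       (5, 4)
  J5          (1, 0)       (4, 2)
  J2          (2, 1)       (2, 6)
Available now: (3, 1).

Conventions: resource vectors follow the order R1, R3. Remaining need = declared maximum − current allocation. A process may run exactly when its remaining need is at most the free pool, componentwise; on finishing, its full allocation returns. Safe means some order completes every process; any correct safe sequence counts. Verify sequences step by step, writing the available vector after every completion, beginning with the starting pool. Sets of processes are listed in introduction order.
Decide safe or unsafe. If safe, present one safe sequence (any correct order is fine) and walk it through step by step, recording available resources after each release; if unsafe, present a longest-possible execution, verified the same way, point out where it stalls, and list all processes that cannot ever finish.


SAFE. One safe sequence: J8, J4, J5, J2, J7, J1, J6.
Key observation: the order's first zero-slack moment is J8 ((1, 1) needed, (3, 1) free — a requested resource with nothing to spare).
Verifying each step:
  pool = (3, 1)
  run J8 (needs (1, 1), free (3, 1)); after release of (1, 1) the pool is (4, 2)
  run J4 (needs (4, 1), free (4, 2)); after release of (1, 3) the pool is (5, 5)
  run J5 (needs (3, 2), free (5, 5)); after release of (1, 0) the pool is (6, 5)
  run J2 (needs (0, 5), free (6, 5)); after release of (2, 1) the pool is (8, 6)
  run J7 (needs (4, 2), free (8, 6)); after release of (1, 2) the pool is (9, 8)
  run J1 (needs (2, 3), free (9, 8)); after release of (1, 0) the pool is (10, 8)
  run J6 (needs (4, 5), free (10, 8)); after release of (2, 0) the pool is (12, 8)


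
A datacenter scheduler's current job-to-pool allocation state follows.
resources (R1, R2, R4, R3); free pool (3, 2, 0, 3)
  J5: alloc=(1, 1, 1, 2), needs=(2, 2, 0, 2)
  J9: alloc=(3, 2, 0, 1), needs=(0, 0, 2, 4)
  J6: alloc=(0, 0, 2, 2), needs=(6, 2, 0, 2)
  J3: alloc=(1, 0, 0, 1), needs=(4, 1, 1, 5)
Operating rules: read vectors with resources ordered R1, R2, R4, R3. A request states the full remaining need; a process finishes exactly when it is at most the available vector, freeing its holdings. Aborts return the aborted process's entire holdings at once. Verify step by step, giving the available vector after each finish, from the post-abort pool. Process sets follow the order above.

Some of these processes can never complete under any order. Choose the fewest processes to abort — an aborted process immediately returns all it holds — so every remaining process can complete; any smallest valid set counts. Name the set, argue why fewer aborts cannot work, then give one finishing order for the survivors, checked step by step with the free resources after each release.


The answer: abort J9.
Key observation: no ordering could ever have run J6 before the abort of J9; with (3, 2, 0, 1) back in the pool it fits at step 2.
Minimality: the empty abort set fails — the state is deadlocked as it stands.
One survivor order: J5, J6, J3. Verifying each step (post-abort pool first):
  pool = (6, 4, 0, 4)
  J5 needs (2, 2, 0, 2) <= (6, 4, 0, 4) -> finishes; pool += (1, 1, 1, 2) = (7, 5, 1, 6)
  J6 needs (6, 2, 0, 2) <= (7, 5, 1, 6) -> finishes; pool += (0, 0, 2, 2) = (7, 5, 3, 8)
  J3 needs (4, 1, 1, 5) <= (7, 5, 3, 8) -> finishes; pool += (1, 0, 0, 1) = (8, 5, 3, 9)


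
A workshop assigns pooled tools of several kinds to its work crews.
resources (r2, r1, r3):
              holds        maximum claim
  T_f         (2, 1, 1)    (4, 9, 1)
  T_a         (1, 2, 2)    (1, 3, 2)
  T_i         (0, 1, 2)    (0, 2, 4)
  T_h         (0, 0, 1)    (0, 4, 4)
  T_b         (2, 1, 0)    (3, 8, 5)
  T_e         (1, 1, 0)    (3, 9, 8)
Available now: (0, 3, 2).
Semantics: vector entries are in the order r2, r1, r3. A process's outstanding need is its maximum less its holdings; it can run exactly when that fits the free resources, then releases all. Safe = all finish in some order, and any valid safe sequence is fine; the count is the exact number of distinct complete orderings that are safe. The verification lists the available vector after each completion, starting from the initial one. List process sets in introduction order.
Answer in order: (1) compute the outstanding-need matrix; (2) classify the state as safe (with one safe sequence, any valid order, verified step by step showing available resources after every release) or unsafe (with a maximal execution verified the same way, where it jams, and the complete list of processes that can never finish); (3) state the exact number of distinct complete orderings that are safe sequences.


(1) Outstanding need per process (order r2, r1, r3):
  T_f: (2, 8, 0)
  T_a: (0, 1, 0)
  T_i: (0, 1, 2)
  T_h: (0, 4, 3)
  T_b: (1, 7, 5)
  T_e: (2, 8, 8)
(2) The state is UNSAFE.
Key observation: the pool after T_i, T_h, T_a is (1, 6, 7); every surviving request exceeds it in r1, so progress ends there.
The run T_i, T_h, T_a cannot be extended any further. Check, step by step:
  pool = (0, 3, 2)
  run T_i (needs (0, 1, 2), free (0, 3, 2)); after release of (0, 1, 2) the pool is (0, 4, 4)
  run T_h (needs (0, 4, 3), free (0, 4, 4)); after release of (0, 0, 1) the pool is (0, 4, 5)
  run T_a (needs (0, 1, 0), free (0, 4, 5)); after release of (1, 2, 2) the pool is (1, 6, 7)
  blocked: T_f wants (2, 8, 0), pool (1, 6, 7) — not enough r2 and r1
  blocked: T_b wants (1, 7, 5), pool (1, 6, 7) — not enough r1
  blocked: T_e wants (2, 8, 8), pool (1, 6, 7) — not enough r2, r1 and r3
Never able to finish: T_f, T_b and T_e.
(3) Exactly 0 of the possible complete orderings are safe sequences.


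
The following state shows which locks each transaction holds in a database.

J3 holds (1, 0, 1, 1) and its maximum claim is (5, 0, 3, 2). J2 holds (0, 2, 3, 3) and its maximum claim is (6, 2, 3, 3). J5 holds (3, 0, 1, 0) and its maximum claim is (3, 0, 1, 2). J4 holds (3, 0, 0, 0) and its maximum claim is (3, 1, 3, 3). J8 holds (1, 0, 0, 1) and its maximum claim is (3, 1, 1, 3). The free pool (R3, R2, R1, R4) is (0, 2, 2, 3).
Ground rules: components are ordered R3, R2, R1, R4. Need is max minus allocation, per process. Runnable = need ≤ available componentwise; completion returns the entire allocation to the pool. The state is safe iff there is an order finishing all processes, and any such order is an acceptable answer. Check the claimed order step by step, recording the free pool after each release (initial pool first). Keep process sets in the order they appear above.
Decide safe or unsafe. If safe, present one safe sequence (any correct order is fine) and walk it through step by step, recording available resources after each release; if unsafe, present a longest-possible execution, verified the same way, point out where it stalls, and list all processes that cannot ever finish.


The state is SAFE; one workable sequence: J5, J8, J3, J4, J2.
Key observation: J3 is the earliest step where a requested resource binds exactly: need (4, 0, 2, 1), pool (4, 2, 3, 4) at its turn.
Walking it through:
  pool = (0, 2, 2, 3)
  run J5 (needs (0, 0, 0, 2), free (0, 2, 2, 3)); after release of (3, 0, 1, 0) the pool is (3, 2, 3, 3)
  run J8 (needs (2, 1, 1, 2), free (3, 2, 3, 3)); after release of (1, 0, 0, 1) the pool is (4, 2, 3, 4)
  run J3 (needs (4, 0, 2, 1), free (4, 2, 3, 4)); after release of (1, 0, 1, 1) the pool is (5, 2, 4, 5)
  run J4 (needs (0, 1, 3, 3), free (5, 2, 4, 5)); after release of (3, 0, 0, 0) the pool is (8, 2, 4, 5)
  run J2 (needs (6, 0, 0, 0), free (8, 2, 4, 5)); after release of (0, 2, 3, 3) the pool is (8, 4, 7, 8)


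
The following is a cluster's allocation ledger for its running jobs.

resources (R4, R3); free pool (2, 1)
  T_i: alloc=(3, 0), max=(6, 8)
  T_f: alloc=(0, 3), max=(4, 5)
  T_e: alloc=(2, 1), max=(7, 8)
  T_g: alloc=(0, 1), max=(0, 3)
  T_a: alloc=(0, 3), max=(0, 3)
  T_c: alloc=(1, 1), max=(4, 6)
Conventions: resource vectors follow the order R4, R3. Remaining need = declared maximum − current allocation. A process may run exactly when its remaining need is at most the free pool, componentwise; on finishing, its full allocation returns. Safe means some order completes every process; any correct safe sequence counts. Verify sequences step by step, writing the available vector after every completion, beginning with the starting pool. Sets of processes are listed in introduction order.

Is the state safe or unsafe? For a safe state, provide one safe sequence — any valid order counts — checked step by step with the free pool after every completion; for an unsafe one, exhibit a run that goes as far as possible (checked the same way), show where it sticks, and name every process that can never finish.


UNSAFE.
Key observation: T_a, T_g can finish, but then (2, 5) is all there is, and the blocked group's R4 demands exceed it.
Going as far as possible: T_a, T_g; after that, nothing fits. Step-by-step check:
  pool = (2, 1)
  T_a: need (0, 0) fits (2, 1); releases (0, 3), pool now (2, 4)
  T_g: need (0, 2) fits (2, 4); releases (0, 1), pool now (2, 5)
  blocked: T_i wants (3, 8), pool (2, 5) — not enough R4 and R3
  blocked: T_f wants (4, 2), pool (2, 5) — not enough R4
  blocked: T_e wants (5, 7), pool (2, 5) — not enough R4 and R3
  blocked: T_c wants (3, 5), pool (2, 5) — not enough R4
Never able to finish: T_i, T_f, T_e and T_c.


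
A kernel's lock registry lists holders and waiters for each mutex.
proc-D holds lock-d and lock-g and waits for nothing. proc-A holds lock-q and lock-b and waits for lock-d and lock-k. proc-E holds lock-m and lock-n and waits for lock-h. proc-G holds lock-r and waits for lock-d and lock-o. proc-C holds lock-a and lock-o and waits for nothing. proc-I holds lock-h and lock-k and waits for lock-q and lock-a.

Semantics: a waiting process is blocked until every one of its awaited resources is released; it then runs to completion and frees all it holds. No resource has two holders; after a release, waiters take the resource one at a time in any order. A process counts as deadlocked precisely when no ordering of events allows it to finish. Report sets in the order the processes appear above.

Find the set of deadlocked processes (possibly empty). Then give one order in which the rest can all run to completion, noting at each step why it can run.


The deadlocked set is proc-A, proc-E and proc-I.
Key observation: the knot is the closed ring of waits proc-A -> proc-I -> proc-A; proc-E waits into the deadlock from upstream.
A valid finishing order for the others: proc-D, proc-C, proc-G.
Verifying each step:
  proc-D: no waits; runs immediately, freeing lock-d and lock-g
  proc-C: no waits; runs immediately, freeing lock-a and lock-o
  proc-G: everything it awaited (lock-d and lock-o) is free; runs, freeing lock-r


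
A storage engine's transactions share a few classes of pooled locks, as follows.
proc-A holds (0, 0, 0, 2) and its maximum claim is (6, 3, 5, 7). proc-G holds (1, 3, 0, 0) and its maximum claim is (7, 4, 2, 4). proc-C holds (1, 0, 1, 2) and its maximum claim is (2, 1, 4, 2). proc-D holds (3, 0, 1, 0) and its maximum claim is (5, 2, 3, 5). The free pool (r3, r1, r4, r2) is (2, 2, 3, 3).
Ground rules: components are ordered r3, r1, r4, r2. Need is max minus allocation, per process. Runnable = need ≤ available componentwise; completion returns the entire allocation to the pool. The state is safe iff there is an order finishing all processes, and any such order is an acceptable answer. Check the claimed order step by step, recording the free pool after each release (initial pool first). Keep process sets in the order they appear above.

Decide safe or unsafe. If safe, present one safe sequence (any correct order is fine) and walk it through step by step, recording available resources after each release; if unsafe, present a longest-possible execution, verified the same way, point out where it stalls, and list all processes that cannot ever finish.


SAFE. One safe sequence: proc-C, proc-D, proc-G, proc-A.
Key observation: proc-C is the earliest step where a requested resource binds exactly: need (1, 1, 3, 0), pool (2, 2, 3, 3) at its turn.
Walking it through:
  pool = (2, 2, 3, 3)
  proc-C needs (1, 1, 3, 0) <= (2, 2, 3, 3) -> finishes; pool += (1, 0, 1, 2) = (3, 2, 4, 5)
  proc-D needs (2, 2, 2, 5) <= (3, 2, 4, 5) -> finishes; pool += (3, 0, 1, 0) = (6, 2, 5, 5)
  proc-G needs (6, 1, 2, 4) <= (6, 2, 5, 5) -> finishes; pool += (1, 3, 0, 0) = (7, 5, 5, 5)
  proc-A needs (6, 3, 5, 5) <= (7, 5, 5, 5) -> finishes; pool += (0, 0, 0, 2) = (7, 5, 5, 7)


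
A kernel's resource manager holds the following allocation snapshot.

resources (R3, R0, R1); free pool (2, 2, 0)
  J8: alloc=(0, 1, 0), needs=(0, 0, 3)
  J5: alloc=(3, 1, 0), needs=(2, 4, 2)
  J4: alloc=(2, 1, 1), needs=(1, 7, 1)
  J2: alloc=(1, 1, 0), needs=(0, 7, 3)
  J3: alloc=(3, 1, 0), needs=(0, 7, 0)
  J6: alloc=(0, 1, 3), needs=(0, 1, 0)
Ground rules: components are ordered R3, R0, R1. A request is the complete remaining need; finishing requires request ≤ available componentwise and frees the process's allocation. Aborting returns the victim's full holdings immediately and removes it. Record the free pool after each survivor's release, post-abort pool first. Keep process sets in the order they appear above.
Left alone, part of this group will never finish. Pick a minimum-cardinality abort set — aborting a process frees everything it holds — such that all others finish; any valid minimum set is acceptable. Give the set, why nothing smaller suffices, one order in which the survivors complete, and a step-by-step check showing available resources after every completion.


Abort J4 and J2.
Key observation: J3 had no path to completion before; after the abort of J4 and J2 ((3, 2, 1) returned), step 4 is where it fits.
Minimality, checking each single-abort alternative: J8 alone leaves J4 blocked (short on R0); J5 alone leaves J4 blocked (short on R0); J4 alone leaves J2 blocked (short on R0); J2 alone leaves J4 blocked (short on R0); J3 alone leaves J4 blocked (short on R0); J6 alone leaves J4 blocked (short on R0).
Survivors finish in the order: J6, J5, J8, J3. Check, step by step (pool after the aborts first):
  pool = (5, 4, 1)
  J6: need (0, 1, 0) fits (5, 4, 1); releases (0, 1, 3), pool now (5, 5, 4)
  J5: need (2, 4, 2) fits (5, 5, 4); releases (3, 1, 0), pool now (8, 6, 4)
  J8: need (0, 0, 3) fits (8, 6, 4); releases (0, 1, 0), pool now (8, 7, 4)
  J3: need (0, 7, 0) fits (8, 7, 4); releases (3, 1, 0), pool now (11, 8, 4)


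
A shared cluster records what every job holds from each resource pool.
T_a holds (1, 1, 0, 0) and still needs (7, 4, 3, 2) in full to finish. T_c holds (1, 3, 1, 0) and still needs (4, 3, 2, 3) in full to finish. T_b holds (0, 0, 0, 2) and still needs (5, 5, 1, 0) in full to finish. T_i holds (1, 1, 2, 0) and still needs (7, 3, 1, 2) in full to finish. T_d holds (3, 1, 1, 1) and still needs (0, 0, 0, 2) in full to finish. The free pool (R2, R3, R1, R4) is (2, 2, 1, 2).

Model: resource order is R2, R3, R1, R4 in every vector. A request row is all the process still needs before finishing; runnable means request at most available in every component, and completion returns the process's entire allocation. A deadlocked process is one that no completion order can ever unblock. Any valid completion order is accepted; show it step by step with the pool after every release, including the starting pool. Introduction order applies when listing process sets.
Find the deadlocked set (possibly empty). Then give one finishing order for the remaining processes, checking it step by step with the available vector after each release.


Deadlocked: T_a and T_i.
Key observation: once T_d, T_c, T_b finish, the pool peaks at (6, 6, 3, 5) — and every remaining process still needs more R2 than that.
A valid finishing order for the others: T_d, T_c, T_b. Step-by-step check:
  pool = (2, 2, 1, 2)
  run T_d (needs (0, 0, 0, 2), free (2, 2, 1, 2)); after release of (3, 1, 1, 1) the pool is (5, 3, 2, 3)
  run T_c (needs (4, 3, 2, 3), free (5, 3, 2, 3)); after release of (1, 3, 1, 0) the pool is (6, 6, 3, 3)
  run T_b (needs (5, 5, 1, 0), free (6, 6, 3, 3)); after release of (0, 0, 0, 2) the pool is (6, 6, 3, 5)
The blocked processes can never fit:
  blocked: T_a wants (7, 4, 3, 2), pool (6, 6, 3, 5) — not enough R2
  blocked: T_i wants (7, 3, 1, 2), pool (6, 6, 3, 5) — not enough R2


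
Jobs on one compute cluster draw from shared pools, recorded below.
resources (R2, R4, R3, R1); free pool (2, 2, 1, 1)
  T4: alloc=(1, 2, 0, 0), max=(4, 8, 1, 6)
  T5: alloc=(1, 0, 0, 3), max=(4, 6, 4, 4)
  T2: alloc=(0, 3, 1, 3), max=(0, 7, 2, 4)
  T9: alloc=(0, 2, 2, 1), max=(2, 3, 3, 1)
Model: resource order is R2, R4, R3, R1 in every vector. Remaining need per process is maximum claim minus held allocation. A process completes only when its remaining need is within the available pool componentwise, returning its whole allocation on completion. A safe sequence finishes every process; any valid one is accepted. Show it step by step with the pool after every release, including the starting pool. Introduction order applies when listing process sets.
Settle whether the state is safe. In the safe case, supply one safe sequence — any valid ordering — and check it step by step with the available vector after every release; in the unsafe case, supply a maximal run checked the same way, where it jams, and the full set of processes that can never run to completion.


The state is UNSAFE.
Key observation: the pool after T9, T2 is (2, 7, 4, 5); every surviving request exceeds it in R2, so progress ends there.
The run T9, T2 cannot be extended any further. Check, step by step:
  pool = (2, 2, 1, 1)
  run T9 (needs (2, 1, 1, 0), free (2, 2, 1, 1)); after release of (0, 2, 2, 1) the pool is (2, 4, 3, 2)
  run T2 (needs (0, 4, 1, 1), free (2, 4, 3, 2)); after release of (0, 3, 1, 3) the pool is (2, 7, 4, 5)
  T4 cannot run: need (3, 6, 1, 6) vs free (2, 7, 4, 5) (insufficient R2 and R1)
  T5 cannot run: need (3, 6, 4, 1) vs free (2, 7, 4, 5) (insufficient R2)
Processes that can never finish: T4 and T5.


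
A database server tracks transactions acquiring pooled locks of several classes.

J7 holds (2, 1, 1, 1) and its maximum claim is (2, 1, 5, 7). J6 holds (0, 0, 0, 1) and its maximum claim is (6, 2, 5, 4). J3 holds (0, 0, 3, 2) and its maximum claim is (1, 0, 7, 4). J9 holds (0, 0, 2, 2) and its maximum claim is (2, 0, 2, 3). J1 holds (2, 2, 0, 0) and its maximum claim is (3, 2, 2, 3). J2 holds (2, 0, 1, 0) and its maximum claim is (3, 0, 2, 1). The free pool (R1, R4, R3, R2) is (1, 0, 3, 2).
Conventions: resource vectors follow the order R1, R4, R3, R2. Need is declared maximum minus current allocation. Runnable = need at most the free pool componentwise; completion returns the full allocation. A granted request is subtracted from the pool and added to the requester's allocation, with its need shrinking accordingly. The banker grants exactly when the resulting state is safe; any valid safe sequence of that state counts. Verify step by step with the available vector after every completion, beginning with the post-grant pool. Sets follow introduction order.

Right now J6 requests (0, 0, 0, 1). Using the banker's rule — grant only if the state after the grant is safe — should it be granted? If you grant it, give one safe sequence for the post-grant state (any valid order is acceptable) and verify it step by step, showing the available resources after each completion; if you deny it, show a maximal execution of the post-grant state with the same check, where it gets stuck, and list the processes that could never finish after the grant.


DENY — the pretend-granted state is unsafe.
Key observation: after J2, J9, J1, J3 the pool peaks at (5, 2, 9, 5), and each blocked process is short somewhere: J7 on R2; J6 on R1.
After a pretend grant, a maximal execution: J2, J9, J1, J3 — then nothing else fits. Step-by-step check:
  pool = (1, 0, 3, 1)
  J2 needs (1, 0, 1, 1) <= (1, 0, 3, 1) -> finishes; pool += (2, 0, 1, 0) = (3, 0, 4, 1)
  J9 needs (2, 0, 0, 1) <= (3, 0, 4, 1) -> finishes; pool += (0, 0, 2, 2) = (3, 0, 6, 3)
  J1 needs (1, 0, 2, 3) <= (3, 0, 6, 3) -> finishes; pool += (2, 2, 0, 0) = (5, 2, 6, 3)
  J3 needs (1, 0, 4, 2) <= (5, 2, 6, 3) -> finishes; pool += (0, 0, 3, 2) = (5, 2, 9, 5)
  J7 cannot run: need (0, 0, 4, 6) vs free (5, 2, 9, 5) (insufficient R2)
  J6 cannot run: need (6, 2, 5, 2) vs free (5, 2, 9, 5) (insufficient R1)
Processes that could never finish after the grant: J7 and J6.


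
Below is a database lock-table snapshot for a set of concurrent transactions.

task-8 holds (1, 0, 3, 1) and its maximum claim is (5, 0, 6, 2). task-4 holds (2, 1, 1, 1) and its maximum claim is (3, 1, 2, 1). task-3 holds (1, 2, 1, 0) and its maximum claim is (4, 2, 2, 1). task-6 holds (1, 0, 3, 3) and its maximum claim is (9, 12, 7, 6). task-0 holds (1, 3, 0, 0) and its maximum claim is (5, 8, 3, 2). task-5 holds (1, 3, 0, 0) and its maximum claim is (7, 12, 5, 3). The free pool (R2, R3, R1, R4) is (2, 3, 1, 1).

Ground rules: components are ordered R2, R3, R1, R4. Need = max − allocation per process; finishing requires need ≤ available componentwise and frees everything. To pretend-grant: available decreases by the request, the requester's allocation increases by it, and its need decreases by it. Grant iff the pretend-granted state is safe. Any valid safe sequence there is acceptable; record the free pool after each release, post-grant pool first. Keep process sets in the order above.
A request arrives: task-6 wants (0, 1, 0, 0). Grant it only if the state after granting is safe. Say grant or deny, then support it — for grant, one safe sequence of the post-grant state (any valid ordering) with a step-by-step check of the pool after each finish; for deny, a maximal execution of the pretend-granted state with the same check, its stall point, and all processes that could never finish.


DENY: after the grant no complete ordering would exist.
Key observation: R3 is the bottleneck — with task-4, task-3, task-0, task-8 done the pool holds (7, 8, 6, 3), short of every remaining need.
Pretend the grant happened; the run task-4, task-3, task-0, task-8 goes as far as possible. Check, step by step:
  pool = (2, 2, 1, 1)
  task-4 needs (1, 0, 1, 0) <= (2, 2, 1, 1) -> finishes; pool += (2, 1, 1, 1) = (4, 3, 2, 2)
  task-3 needs (3, 0, 1, 1) <= (4, 3, 2, 2) -> finishes; pool += (1, 2, 1, 0) = (5, 5, 3, 2)
  task-0 needs (4, 5, 3, 2) <= (5, 5, 3, 2) -> finishes; pool += (1, 3, 0, 0) = (6, 8, 3, 2)
  task-8 needs (4, 0, 3, 1) <= (6, 8, 3, 2) -> finishes; pool += (1, 0, 3, 1) = (7, 8, 6, 3)
  blocked: task-6 wants (8, 11, 4, 3), pool (7, 8, 6, 3) — not enough R2 and R3
  blocked: task-5 wants (6, 9, 5, 3), pool (7, 8, 6, 3) — not enough R3
Processes that could never finish after the grant: task-6 and task-5.


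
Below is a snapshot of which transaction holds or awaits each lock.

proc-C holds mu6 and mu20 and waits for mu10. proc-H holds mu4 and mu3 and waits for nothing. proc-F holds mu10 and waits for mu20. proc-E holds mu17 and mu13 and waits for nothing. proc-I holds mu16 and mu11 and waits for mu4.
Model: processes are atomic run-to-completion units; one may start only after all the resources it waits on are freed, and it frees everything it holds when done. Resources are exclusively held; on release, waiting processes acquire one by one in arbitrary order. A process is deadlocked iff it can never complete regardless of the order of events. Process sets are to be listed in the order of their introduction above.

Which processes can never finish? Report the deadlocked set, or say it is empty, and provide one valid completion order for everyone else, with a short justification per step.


The deadlocked set is proc-C and proc-F.
Key observation: the wait chain closes on itself along proc-C -> proc-F -> proc-C; no other process is dragged down with it.
One completion order for the rest: proc-H, proc-I, proc-E.
Verifying each step:
  run proc-H (it waits on nothing); releases mu4 and mu3
  proc-I waits on mu4 — all released -> runs and releases mu16 and mu11
  run proc-E (it waits on nothing); releases mu17 and mu13


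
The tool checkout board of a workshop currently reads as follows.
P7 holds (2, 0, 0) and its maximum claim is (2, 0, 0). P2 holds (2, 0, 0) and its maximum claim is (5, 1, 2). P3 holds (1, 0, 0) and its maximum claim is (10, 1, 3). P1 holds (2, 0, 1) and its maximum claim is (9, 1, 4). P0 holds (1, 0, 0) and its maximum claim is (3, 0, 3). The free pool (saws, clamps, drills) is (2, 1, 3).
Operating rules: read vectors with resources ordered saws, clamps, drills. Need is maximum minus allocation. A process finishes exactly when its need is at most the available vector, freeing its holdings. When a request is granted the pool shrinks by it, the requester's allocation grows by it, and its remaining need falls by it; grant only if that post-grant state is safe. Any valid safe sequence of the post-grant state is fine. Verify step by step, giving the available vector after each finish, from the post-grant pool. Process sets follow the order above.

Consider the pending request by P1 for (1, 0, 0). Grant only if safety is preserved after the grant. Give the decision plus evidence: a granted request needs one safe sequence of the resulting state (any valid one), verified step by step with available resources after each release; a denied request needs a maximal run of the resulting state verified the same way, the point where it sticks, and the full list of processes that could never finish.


GRANT: granting preserves safety; a valid post-grant sequence is P7, P2, P0, P1, P3.
Key observation: granting shrinks the pool to (1, 1, 3), yet P7 still fits and the chain goes through.
Check on the post-grant state, step by step:
  pool = (1, 1, 3)
  P7 needs (0, 0, 0) <= (1, 1, 3) -> finishes; pool += (2, 0, 0) = (3, 1, 3)
  P2 needs (3, 1, 2) <= (3, 1, 3) -> finishes; pool += (2, 0, 0) = (5, 1, 3)
  P0 needs (2, 0, 3) <= (5, 1, 3) -> finishes; pool += (1, 0, 0) = (6, 1, 3)
  P1 needs (6, 1, 3) <= (6, 1, 3) -> finishes; pool += (3, 0, 1) = (9, 1, 4)
  P3 needs (9, 1, 3) <= (9, 1, 4) -> finishes; pool += (1, 0, 0) = (10, 1, 4)


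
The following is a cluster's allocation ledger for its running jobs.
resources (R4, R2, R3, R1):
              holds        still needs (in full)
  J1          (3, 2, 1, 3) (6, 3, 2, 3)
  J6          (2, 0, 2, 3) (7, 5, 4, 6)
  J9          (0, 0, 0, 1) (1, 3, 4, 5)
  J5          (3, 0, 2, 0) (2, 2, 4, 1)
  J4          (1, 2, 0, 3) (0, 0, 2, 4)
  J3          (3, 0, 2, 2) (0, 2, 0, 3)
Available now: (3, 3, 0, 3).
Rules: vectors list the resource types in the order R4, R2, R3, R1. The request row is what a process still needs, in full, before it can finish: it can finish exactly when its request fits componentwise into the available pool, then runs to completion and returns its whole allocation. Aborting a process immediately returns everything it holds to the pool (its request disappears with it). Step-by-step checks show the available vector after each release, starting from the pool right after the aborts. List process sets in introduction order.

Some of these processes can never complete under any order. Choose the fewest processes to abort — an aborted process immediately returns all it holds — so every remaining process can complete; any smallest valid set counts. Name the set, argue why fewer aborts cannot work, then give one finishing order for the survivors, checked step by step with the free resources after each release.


Abort J5.
Key observation: no ordering could ever have run J9 before the abort of J5; with (3, 0, 2, 0) back in the pool it fits at step 4.
Why nothing smaller works: aborting no one leaves the state deadlocked as given.
One survivor order: J3, J1, J4, J9, J6. Walking it through (post-abort pool first):
  pool = (6, 3, 2, 3)
  J3: need (0, 2, 0, 3) fits (6, 3, 2, 3); releases (3, 0, 2, 2), pool now (9, 3, 4, 5)
  J1: need (6, 3, 2, 3) fits (9, 3, 4, 5); releases (3, 2, 1, 3), pool now (12, 5, 5, 8)
  J4: need (0, 0, 2, 4) fits (12, 5, 5, 8); releases (1, 2, 0, 3), pool now (13, 7, 5, 11)
  J9: need (1, 3, 4, 5) fits (13, 7, 5, 11); releases (0, 0, 0, 1), pool now (13, 7, 5, 12)
  J6: need (7, 5, 4, 6) fits (13, 7, 5, 12); releases (2, 0, 2, 3), pool now (15, 7, 7, 15)


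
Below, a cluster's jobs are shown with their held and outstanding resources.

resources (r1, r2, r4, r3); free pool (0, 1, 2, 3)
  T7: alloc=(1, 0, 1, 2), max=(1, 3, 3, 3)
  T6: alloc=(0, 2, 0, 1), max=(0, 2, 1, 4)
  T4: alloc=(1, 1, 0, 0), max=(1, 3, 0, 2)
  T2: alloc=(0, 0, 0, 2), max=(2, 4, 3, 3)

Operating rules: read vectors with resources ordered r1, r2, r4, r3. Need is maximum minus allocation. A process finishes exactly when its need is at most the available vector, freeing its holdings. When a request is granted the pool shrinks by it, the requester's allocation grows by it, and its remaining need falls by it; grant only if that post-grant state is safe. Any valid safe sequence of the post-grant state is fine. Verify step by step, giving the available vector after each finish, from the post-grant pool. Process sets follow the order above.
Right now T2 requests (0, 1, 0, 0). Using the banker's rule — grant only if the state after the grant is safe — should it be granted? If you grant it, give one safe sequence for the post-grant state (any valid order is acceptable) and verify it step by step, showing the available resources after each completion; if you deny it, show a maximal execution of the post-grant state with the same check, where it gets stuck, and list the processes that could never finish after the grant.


GRANT — the state after the grant stays safe, e.g. via T6, T4, T7, T2.
Key observation: post-grant, (0, 0, 2, 3) remains, and an order beginning with T6 completes everyone.
Check on the post-grant state, step by step:
  pool = (0, 0, 2, 3)
  run T6 (needs (0, 0, 1, 3), free (0, 0, 2, 3)); after release of (0, 2, 0, 1) the pool is (0, 2, 2, 4)
  run T4 (needs (0, 2, 0, 2), free (0, 2, 2, 4)); after release of (1, 1, 0, 0) the pool is (1, 3, 2, 4)
  run T7 (needs (0, 3, 2, 1), free (1, 3, 2, 4)); after release of (1, 0, 1, 2) the pool is (2, 3, 3, 6)
  run T2 (needs (2, 3, 3, 1), free (2, 3, 3, 6)); after release of (0, 1, 0, 2) the pool is (2, 4, 3, 8)


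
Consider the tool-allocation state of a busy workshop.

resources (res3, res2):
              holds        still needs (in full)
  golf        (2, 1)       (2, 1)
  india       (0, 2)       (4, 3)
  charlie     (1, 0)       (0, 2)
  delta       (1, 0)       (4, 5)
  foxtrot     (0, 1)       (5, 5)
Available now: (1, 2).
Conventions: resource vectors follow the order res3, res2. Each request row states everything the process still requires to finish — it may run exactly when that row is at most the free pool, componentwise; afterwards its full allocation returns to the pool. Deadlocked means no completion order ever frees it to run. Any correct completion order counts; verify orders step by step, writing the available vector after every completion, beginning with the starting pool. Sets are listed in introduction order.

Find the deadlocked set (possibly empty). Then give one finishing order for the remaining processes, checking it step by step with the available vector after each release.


Nothing here is deadlocked.
Key observation: the pool covers charlie at once, and every later process fits after earlier releases.
The rest can finish in the order charlie, golf, india, delta, foxtrot. Check, step by step:
  pool = (1, 2)
  run charlie (needs (0, 2), free (1, 2)); after release of (1, 0) the pool is (2, 2)
  run golf (needs (2, 1), free (2, 2)); after release of (2, 1) the pool is (4, 3)
  run india (needs (4, 3), free (4, 3)); after release of (0, 2) the pool is (4, 5)
  run delta (needs (4, 5), free (4, 5)); after release of (1, 0) the pool is (5, 5)
  run foxtrot (needs (5, 5), free (5, 5)); after release of (0, 1) the pool is (5, 6)


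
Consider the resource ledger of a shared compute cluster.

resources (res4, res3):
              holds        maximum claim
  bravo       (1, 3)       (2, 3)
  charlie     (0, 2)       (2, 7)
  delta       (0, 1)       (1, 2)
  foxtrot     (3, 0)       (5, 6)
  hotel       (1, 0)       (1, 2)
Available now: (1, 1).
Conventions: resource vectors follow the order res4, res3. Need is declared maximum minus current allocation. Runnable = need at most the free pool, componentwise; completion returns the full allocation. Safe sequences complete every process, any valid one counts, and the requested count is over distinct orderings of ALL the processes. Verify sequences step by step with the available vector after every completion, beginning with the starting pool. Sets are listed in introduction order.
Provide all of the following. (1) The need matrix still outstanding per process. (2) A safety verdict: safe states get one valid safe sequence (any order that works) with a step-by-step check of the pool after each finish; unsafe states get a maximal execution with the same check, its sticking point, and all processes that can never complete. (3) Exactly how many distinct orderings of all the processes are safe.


(1) Outstanding need per process (order res4, res3):
  bravo: (1, 0)
  charlie: (2, 5)
  delta: (1, 1)
  foxtrot: (2, 6)
  hotel: (0, 2)
(2) SAFE. One safe sequence: bravo, delta, hotel, charlie, foxtrot.
Key observation: the first exact fit in this order is bravo — it needs (1, 0) with (1, 1) free, meeting a requested resource to the last unit.
Verifying each step:
  pool = (1, 1)
  bravo: need (1, 0) fits (1, 1); releases (1, 3), pool now (2, 4)
  delta: need (1, 1) fits (2, 4); releases (0, 1), pool now (2, 5)
  hotel: need (0, 2) fits (2, 5); releases (1, 0), pool now (3, 5)
  charlie: need (2, 5) fits (3, 5); releases (0, 2), pool now (3, 7)
  foxtrot: need (2, 6) fits (3, 7); releases (3, 0), pool now (6, 7)
(3) Exactly 8 of the possible complete orderings are safe sequences.
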